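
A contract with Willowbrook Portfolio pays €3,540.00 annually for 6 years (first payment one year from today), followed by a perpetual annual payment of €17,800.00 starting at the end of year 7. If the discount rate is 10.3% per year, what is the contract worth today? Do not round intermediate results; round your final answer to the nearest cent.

€111251.74

PV of 6-year annuity: €3,540.00 × [1 − (1+0.103)^−6] / 0.103 = 15283.01803
Perpetuity value at year 6: €17,800.00 / 0.103 = 172815.53398
PV of perpetuity: 172815.53398 / (1+0.103)^6 = 95968.72013
Total PV = 15283.01803 + 95968.72013 = 111251.73817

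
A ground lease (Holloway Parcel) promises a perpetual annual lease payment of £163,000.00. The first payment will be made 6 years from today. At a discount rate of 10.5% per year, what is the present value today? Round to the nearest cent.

£942295.06

Value at end of year 5: C / r = £163,000.00 / 0.105 = £1,552,380.9524
Discount to today: PV = £1,552,380.9524 / (1 + 0.105)^5 = £1,552,380.9524 / 1.647447 = £942,295.06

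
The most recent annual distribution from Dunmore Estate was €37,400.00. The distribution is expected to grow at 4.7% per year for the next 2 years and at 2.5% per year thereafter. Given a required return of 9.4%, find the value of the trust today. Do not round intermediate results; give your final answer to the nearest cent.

€578916.68

D_1 = 39157.80000
D_2 = 40998.21660
Terminal value at year 2: TV = D_2×(1+g_2)/(r−g_2) = 42023.17201/0.069 = 609031.47848
P_0 = D_1/(1+r)^1 + D_2/(1+r)^2 + TV/(1+r)^2
    = 35793.23583 + 34255.50084 + 508867.94722 = 578916.68389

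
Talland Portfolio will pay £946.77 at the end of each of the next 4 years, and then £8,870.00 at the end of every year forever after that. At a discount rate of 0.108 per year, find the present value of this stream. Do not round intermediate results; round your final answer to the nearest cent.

£57442.90

PV of 4-year annuity: £946.77 × [1 − (1+0.108)^−4] / 0.108 = 2949.88944
Perpetuity value at year 4: £8,870.00 / 0.108 = 82129.62963
PV of perpetuity: 82129.62963 / (1+0.108)^4 = 54493.01318
Total PV = 2949.88944 + 54493.01318 = 57442.90262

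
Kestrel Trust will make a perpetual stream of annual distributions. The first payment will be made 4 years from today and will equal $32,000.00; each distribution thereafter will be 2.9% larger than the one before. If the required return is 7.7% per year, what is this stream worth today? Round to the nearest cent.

Value at end of year 3: C₁ / (r − g) = $32,000.00 / (0.077 − 0.029) = $666,666.6667
Discount to today: PV = $666,666.6667 / (1 + 0.077)^3 = $666,666.6667 / 1.249244 = $533,656.29

$533656.29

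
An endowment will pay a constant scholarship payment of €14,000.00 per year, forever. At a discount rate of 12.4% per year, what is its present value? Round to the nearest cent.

Level perpetuity: PV = C / r = €14,000.00 / 0.124 = €112,903.23

€112903.23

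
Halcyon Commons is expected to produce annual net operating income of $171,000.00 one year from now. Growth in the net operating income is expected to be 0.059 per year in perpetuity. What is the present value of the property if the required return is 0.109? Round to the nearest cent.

$3420000.00

Growing perpetuity: P = D₁ / (r − g) = $171,000.0000 / (0.109 − 0.059) = $3,420,000.00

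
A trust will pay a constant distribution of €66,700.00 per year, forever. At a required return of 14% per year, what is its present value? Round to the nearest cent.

Level perpetuity: PV = C / r = €66,700.00 / 0.14 = €476,428.57

€476428.57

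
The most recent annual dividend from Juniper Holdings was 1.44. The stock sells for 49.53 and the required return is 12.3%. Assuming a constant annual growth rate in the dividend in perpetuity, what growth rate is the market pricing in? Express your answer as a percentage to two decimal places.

9.13%

P = D₀(1+g)/(r−g) ⇒ P(r−g) = D₀(1+g) ⇒ g(P+D₀) = P·r − D₀
g = (P·r − D₀)/(P + D₀) = (49.53×0.123 − 1.44) / (49.53 + 1.44) = 0.091273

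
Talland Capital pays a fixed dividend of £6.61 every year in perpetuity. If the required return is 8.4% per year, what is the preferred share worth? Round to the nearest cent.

Level perpetuity: PV = C / r = £6.61 / 0.084 = £78.69

£78.69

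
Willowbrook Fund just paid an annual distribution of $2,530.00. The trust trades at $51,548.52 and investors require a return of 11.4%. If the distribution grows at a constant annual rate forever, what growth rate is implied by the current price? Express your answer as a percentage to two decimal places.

P = D₀(1+g)/(r−g) ⇒ P(r−g) = D₀(1+g) ⇒ g(P+D₀) = P·r − D₀
g = (P·r − D₀)/(P + D₀) = ($51,548.52×0.114 − $2,530.00) / ($51,548.52 + $2,530.00) = 0.061883

6.19%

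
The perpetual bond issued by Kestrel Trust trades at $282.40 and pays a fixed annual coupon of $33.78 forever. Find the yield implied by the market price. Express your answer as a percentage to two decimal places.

11.96%

P = C/r ⇒ r = C/P = $33.78/$282.40 = 0.119618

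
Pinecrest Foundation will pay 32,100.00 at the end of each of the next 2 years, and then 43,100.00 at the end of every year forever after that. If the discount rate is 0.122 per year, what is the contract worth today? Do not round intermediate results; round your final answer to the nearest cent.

PV of 2-year annuity: 32,100.00 × [1 − (1+0.122)^−2] / 0.122 = 54108.40077
Perpetuity value at year 2: 43,100.00 / 0.122 = 353278.68852
PV of perpetuity: 353278.68852 / (1+0.122)^2 = 280628.46817
Total PV = 54108.40077 + 280628.46817 = 334736.86894

334736.87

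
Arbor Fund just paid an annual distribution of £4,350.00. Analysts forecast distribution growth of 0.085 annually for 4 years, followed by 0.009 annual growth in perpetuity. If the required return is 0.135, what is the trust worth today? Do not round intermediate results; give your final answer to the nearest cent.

£44656.39

D_1 = 4719.75000
D_2 = 5120.92875
D_3 = 5556.20769
D_4 = 6028.48535
Terminal value at year 4: TV = D_4×(1+g_2)/(r−g_2) = 6082.74172/0.126 = 48275.72790
P_0 = D_1/(1+r)^1 + D_2/(1+r)^2 + D_3/(1+r)^3 + D_4/(1+r)^4 + TV/(1+r)^4
    = 4158.37004 + 3975.18194 + 3800.06379 + 3632.66010 + 29090.11142 = 44656.38729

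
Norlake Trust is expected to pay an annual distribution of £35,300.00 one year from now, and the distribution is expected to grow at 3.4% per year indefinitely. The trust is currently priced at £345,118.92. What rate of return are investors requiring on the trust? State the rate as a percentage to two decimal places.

P = D₁/(r − g) ⇒ r = D₁/P + g = £35,300.0000/£345,118.92 + 0.034 = 0.102284 + 0.034 = 0.136284

13.63%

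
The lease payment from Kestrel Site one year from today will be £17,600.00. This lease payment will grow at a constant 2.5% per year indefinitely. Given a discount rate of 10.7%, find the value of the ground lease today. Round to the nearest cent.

£214634.15

Growing perpetuity: P = D₁ / (r − g) = £17,600.0000 / (0.107 − 0.025) = £214,634.15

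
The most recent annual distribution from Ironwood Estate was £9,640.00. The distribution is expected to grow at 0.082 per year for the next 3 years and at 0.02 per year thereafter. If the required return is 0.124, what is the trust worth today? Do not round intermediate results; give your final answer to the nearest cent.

D_1 = 10430.48000
D_2 = 11285.77936
D_3 = 12211.21327
Terminal value at year 3: TV = D_3×(1+g_2)/(r−g_2) = 12455.43753/0.104 = 119763.82243
P_0 = D_1/(1+r)^1 + D_2/(1+r)^2 + D_3/(1+r)^3 + TV/(1+r)^3
    = 9279.78648 + 8933.03289 + 8599.23629 + 84338.66358 = 111150.71924

£111150.72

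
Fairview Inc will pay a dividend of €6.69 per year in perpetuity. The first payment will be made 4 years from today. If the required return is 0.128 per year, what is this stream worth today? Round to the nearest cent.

€36.42

Value at end of year 3: C / r = €6.69 / 0.128 = €52.2656
Discount to today: PV = €52.2656 / (1 + 0.128)^3 = €52.2656 / 1.435249 = €36.42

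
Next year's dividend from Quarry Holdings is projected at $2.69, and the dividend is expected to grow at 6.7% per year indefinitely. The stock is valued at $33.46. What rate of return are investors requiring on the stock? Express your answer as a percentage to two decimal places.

P = D₁/(r − g) ⇒ r = D₁/P + g = $2.6900/$33.46 + 0.067 = 0.080395 + 0.067 = 0.147395

14.74%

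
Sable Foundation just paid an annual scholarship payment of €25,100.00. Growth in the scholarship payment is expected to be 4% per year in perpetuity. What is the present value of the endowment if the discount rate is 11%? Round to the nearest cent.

D₁ = D₀ × (1 + g) = €25,100.00 × 1.04 = €26,104.0000
Growing perpetuity: P = D₁ / (r − g) = €26,104.0000 / (0.11 − 0.04) = €372,914.29

€372914.29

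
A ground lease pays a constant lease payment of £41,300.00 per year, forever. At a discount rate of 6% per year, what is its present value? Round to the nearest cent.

Level perpetuity: PV = C / r = £41,300.00 / 0.06 = £688,333.33

£688333.33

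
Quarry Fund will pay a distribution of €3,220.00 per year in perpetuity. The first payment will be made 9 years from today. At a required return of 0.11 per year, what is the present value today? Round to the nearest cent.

€12702.21

Value at end of year 8: C / r = €3,220.00 / 0.11 = €29,272.7273
Discount to today: PV = €29,272.7273 / (1 + 0.11)^8 = €29,272.7273 / 2.304538 = €12,702.21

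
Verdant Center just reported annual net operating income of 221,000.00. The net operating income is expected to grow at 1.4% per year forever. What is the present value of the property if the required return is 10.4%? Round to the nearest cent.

D₁ = D₀ × (1 + g) = 221,000.00 × 1.014 = 224,094.0000
Growing perpetuity: P = D₁ / (r − g) = 224,094.0000 / (0.104 − 0.014) = 2,489,933.33

2489933.33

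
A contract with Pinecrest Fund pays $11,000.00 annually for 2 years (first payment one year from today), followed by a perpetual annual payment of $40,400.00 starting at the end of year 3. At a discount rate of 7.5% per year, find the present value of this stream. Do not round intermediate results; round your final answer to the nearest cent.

PV of 2-year annuity: $11,000.00 × [1 − (1+0.075)^−2] / 0.075 = 19751.21687
Perpetuity value at year 2: $40,400.00 / 0.075 = 538666.66667
PV of perpetuity: 538666.66667 / (1+0.075)^2 = 466125.83378
Total PV = 19751.21687 + 466125.83378 = 485877.05066

$485877.05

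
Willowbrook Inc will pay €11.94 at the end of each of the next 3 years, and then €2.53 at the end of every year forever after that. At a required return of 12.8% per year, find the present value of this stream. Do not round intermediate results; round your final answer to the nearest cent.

€42.06

PV of 3-year annuity: €11.94 × [1 − (1+0.128)^−3] / 0.128 = 28.28818
Perpetuity value at year 3: €2.53 / 0.128 = 19.76562
PV of perpetuity: 19.76562 / (1+0.128)^3 = 13.77156
Total PV = 28.28818 + 13.77156 = 42.05974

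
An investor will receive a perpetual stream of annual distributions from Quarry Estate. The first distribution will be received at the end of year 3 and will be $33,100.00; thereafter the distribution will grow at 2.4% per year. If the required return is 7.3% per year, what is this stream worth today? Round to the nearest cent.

$586722.13

Value at end of year 2: C₁ / (r − g) = $33,100.00 / (0.073 − 0.024) = $675,510.2041
Discount to today: PV = $675,510.2041 / (1 + 0.073)^2 = $675,510.2041 / 1.151329 = $586,722.13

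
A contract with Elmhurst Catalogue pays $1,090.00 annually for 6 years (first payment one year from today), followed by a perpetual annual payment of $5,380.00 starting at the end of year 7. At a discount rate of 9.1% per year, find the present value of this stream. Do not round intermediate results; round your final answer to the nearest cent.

PV of 6-year annuity: $1,090.00 × [1 − (1+0.091)^−6] / 0.091 = 4875.10723
Perpetuity value at year 6: $5,380.00 / 0.091 = 59120.87912
PV of perpetuity: 59120.87912 / (1+0.091)^6 = 35058.42325
Total PV = 4875.10723 + 35058.42325 = 39933.53048

$39933.53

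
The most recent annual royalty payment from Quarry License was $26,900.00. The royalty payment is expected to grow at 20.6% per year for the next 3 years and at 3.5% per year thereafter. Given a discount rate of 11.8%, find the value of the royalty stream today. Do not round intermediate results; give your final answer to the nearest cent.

D_1 = 32441.40000
D_2 = 39124.32840
D_3 = 47183.94005
Terminal value at year 3: TV = D_3×(1+g_2)/(r−g_2) = 48835.37795/0.083 = 588378.04762
P_0 = D_1/(1+r)^1 + D_2/(1+r)^2 + D_3/(1+r)^3 + TV/(1+r)^3
    = 29017.35242 + 31301.36584 + 33765.15850 + 421047.45844 = 515131.33521

$515131.34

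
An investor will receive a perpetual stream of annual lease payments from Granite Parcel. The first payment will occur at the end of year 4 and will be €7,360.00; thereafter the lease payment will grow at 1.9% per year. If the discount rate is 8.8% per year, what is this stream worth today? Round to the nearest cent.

€82821.30

Value at end of year 3: C₁ / (r − g) = €7,360.00 / (0.088 − 0.019) = €106,666.6667
Discount to today: PV = €106,666.6667 / (1 + 0.088)^3 = €106,666.6667 / 1.287913 = €82,821.30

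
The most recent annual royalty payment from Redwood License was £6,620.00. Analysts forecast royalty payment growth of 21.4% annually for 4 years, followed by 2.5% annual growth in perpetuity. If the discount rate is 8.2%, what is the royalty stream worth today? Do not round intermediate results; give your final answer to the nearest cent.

£224259.89

D_1 = 8036.68000
D_2 = 9756.52952
D_3 = 11844.42684
D_4 = 14379.13418
Terminal value at year 4: TV = D_4×(1+g_2)/(r−g_2) = 14738.61253/0.057 = 258572.14974
P_0 = D_1/(1+r)^1 + D_2/(1+r)^2 + D_3/(1+r)^3 + D_4/(1+r)^4 + TV/(1+r)^4
    = 7427.61553 + 8333.75716 + 9350.44473 + 10491.16442 + 188656.90399 = 224259.88582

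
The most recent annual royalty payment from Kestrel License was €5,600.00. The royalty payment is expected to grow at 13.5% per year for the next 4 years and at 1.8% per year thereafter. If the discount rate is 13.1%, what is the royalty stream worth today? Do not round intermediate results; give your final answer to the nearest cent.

€73765.81

D_1 = 6356.00000
D_2 = 7214.06000
D_3 = 8187.95810
D_4 = 9293.33244
Terminal value at year 4: TV = D_4×(1+g_2)/(r−g_2) = 9460.61243/0.113 = 83722.23387
P_0 = D_1/(1+r)^1 + D_2/(1+r)^2 + D_3/(1+r)^3 + D_4/(1+r)^4 + TV/(1+r)^4
    = 5619.80548 + 5639.68101 + 5659.62683 + 5679.64319 + 51167.05108 = 73765.80760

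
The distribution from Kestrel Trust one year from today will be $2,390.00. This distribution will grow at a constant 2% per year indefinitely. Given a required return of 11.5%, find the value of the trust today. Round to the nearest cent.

Growing perpetuity: P = D₁ / (r − g) = $2,390.0000 / (0.115 − 0.02) = $25,157.89

$25157.89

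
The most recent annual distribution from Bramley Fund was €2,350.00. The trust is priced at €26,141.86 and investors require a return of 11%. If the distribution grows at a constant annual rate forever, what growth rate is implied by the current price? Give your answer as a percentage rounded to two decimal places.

1.84%

P = D₀(1+g)/(r−g) ⇒ P(r−g) = D₀(1+g) ⇒ g(P+D₀) = P·r − D₀
g = (P·r − D₀)/(P + D₀) = (€26,141.86×0.11 − €2,350.00) / (€26,141.86 + €2,350.00) = 0.018448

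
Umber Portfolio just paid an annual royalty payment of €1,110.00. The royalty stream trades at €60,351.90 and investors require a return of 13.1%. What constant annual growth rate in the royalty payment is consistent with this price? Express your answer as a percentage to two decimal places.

11.06%

P = D₀(1+g)/(r−g) ⇒ P(r−g) = D₀(1+g) ⇒ g(P+D₀) = P·r − D₀
g = (P·r − D₀)/(P + D₀) = (€60,351.90×0.131 − €1,110.00) / (€60,351.90 + €1,110.00) = 0.110574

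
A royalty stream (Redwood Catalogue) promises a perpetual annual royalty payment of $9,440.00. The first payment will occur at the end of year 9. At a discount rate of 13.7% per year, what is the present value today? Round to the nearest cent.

Value at end of year 8: C / r = $9,440.00 / 0.137 = $68,905.1095
Discount to today: PV = $68,905.1095 / (1 + 0.137)^8 = $68,905.1095 / 2.793082 = $24,669.92

$24669.92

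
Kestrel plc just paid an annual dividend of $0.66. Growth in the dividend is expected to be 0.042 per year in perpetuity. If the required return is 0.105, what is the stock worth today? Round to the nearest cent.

D₁ = D₀ × (1 + g) = $0.66 × 1.042 = $0.6877
Growing perpetuity: P = D₁ / (r − g) = $0.6877 / (0.105 − 0.042) = $10.92

$10.92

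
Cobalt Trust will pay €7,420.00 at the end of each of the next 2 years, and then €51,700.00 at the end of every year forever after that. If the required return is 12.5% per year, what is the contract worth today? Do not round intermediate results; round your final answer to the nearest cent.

PV of 2-year annuity: €7,420.00 × [1 − (1+0.125)^−2] / 0.125 = 12458.27160
Perpetuity value at year 2: €51,700.00 / 0.125 = 413600.00000
PV of perpetuity: 413600.00000 / (1+0.125)^2 = 326795.06173
Total PV = 12458.27160 + 326795.06173 = 339253.33333

€339253.33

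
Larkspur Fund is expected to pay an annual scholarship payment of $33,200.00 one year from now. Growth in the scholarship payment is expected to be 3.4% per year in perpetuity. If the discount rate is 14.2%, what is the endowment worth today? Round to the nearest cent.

$307407.41

Growing perpetuity: P = D₁ / (r − g) = $33,200.0000 / (0.142 − 0.034) = $307,407.41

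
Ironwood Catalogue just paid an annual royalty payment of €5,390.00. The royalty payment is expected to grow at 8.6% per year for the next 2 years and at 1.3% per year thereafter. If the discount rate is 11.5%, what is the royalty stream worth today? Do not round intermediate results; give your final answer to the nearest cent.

€61144.87

D_1 = 5853.54000
D_2 = 6356.94444
Terminal value at year 2: TV = D_2×(1+g_2)/(r−g_2) = 6439.58472/0.102 = 63133.18351
P_0 = D_1/(1+r)^1 + D_2/(1+r)^2 + TV/(1+r)^2
    = 5249.81166 + 5113.26947 + 50781.78408 = 61144.86521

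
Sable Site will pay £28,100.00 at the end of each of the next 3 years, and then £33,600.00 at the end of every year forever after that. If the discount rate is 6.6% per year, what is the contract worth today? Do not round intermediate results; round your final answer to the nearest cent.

£494551.03

PV of 3-year annuity: £28,100.00 × [1 − (1+0.066)^−3] / 0.066 = 74285.54532
Perpetuity value at year 3: £33,600.00 / 0.066 = 509090.90909
PV of perpetuity: 509090.90909 / (1+0.066)^3 = 420265.48835
Total PV = 74285.54532 + 420265.48835 = 494551.03367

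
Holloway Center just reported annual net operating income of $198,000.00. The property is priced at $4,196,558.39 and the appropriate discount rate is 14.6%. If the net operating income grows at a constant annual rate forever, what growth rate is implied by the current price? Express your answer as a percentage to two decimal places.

P = D₀(1+g)/(r−g) ⇒ P(r−g) = D₀(1+g) ⇒ g(P+D₀) = P·r − D₀
g = (P·r − D₀)/(P + D₀) = ($4,196,558.39×0.146 − $198,000.00) / ($4,196,558.39 + $198,000.00) = 0.094366

9.44%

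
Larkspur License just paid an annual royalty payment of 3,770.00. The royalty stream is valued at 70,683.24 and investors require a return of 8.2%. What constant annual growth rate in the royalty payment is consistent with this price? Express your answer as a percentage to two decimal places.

2.72%

P = D₀(1+g)/(r−g) ⇒ P(r−g) = D₀(1+g) ⇒ g(P+D₀) = P·r − D₀
g = (P·r − D₀)/(P + D₀) = (70,683.24×0.082 − 3,770.00) / (70,683.24 + 3,770.00) = 0.027212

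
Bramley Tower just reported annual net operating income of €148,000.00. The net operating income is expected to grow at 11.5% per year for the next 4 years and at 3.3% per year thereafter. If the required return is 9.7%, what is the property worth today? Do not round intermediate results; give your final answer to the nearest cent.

D_1 = 165020.00000
D_2 = 183997.30000
D_3 = 205156.98950
D_4 = 228750.04329
Terminal value at year 4: TV = D_4×(1+g_2)/(r−g_2) = 236298.79472/0.064 = 3692168.66752
P_0 = D_1/(1+r)^1 + D_2/(1+r)^2 + D_3/(1+r)^3 + D_4/(1+r)^4 + TV/(1+r)^4
    = 150428.44120 + 152896.72921 + 155405.51784 + 157955.47164 + 2549500.03443 = 3166186.19432

€3166186.19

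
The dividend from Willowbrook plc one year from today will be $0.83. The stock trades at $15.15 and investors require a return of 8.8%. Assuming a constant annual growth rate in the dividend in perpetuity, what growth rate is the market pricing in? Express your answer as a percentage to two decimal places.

P = D₁/(r−g) ⇒ g = r − D₁/P = 0.088 − $0.83/$15.15 = 0.033215

3.32%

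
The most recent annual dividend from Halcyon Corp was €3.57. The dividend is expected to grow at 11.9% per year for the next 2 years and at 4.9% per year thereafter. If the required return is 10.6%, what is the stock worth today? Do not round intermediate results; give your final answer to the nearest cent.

€74.52

D_1 = 3.99483
D_2 = 4.47021
Terminal value at year 2: TV = D_2×(1+g_2)/(r−g_2) = 4.68926/0.057 = 82.26764
P_0 = D_1/(1+r)^1 + D_2/(1+r)^2 + TV/(1+r)^2
    = 3.61196 + 3.65442 + 67.25410 = 74.52048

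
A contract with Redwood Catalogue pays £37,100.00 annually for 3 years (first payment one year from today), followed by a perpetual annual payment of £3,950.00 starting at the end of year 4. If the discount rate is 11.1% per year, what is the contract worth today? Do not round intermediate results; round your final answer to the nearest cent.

£116454.04

PV of 3-year annuity: £37,100.00 × [1 − (1+0.111)^−3] / 0.111 = 90504.36583
Perpetuity value at year 3: £3,950.00 / 0.111 = 35585.58559
PV of perpetuity: 35585.58559 / (1+0.111)^3 = 25949.67602
Total PV = 90504.36583 + 25949.67602 = 116454.04184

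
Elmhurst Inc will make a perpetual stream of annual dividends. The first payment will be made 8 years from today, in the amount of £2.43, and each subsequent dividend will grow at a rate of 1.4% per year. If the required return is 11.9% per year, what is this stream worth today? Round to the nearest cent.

Value at end of year 7: C₁ / (r − g) = £2.43 / (0.119 − 0.014) = £23.1429
Discount to today: PV = £23.1429 / (1 + 0.119)^7 = £23.1429 / 2.196902 = £10.53

£10.53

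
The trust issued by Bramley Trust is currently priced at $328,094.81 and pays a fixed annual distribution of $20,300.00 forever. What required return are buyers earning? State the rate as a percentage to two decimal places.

P = C/r ⇒ r = C/P = $20,300.00/$328,094.81 = 0.061872

6.19%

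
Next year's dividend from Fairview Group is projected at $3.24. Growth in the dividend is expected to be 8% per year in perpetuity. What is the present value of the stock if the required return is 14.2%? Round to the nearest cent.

$52.26

Growing perpetuity: P = D₁ / (r − g) = $3.2400 / (0.142 − 0.08) = $52.26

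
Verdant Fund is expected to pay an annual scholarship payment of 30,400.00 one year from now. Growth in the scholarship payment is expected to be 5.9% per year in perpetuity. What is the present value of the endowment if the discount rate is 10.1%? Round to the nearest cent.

Growing perpetuity: P = D₁ / (r − g) = 30,400.0000 / (0.101 − 0.059) = 723,809.52

723809.52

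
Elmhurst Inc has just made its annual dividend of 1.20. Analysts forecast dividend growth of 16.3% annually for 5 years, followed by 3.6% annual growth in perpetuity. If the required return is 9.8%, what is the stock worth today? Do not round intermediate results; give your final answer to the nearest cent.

33.89

D_1 = 1.39560
D_2 = 1.62308
D_3 = 1.88765
D_4 = 2.19533
D_5 = 2.55317
Terminal value at year 5: TV = D_5×(1+g_2)/(r−g_2) = 2.64508/0.062 = 42.66266
P_0 = D_1/(1+r)^1 + D_2/(1+r)^2 + D_3/(1+r)^3 + D_4/(1+r)^4 + D_5/(1+r)^5 + TV/(1+r)^5
    = 1.27104 + 1.34628 + 1.42598 + 1.51040 + 1.59981 + 26.73229 = 33.88580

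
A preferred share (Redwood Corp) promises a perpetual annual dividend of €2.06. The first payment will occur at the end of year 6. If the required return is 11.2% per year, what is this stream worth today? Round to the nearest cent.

Value at end of year 5: C / r = €2.06 / 0.112 = €18.3929
Discount to today: PV = €18.3929 / (1 + 0.112)^5 = €18.3929 / 1.700294 = €10.82

€10.82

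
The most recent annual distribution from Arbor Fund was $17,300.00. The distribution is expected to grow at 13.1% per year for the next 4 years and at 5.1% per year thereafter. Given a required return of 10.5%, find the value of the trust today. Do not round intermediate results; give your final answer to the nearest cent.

$442903.17

D_1 = 19566.30000
D_2 = 22129.48530
D_3 = 25028.44787
D_4 = 28307.17455
Terminal value at year 4: TV = D_4×(1+g_2)/(r−g_2) = 29750.84045/0.054 = 550941.48977
P_0 = D_1/(1+r)^1 + D_2/(1+r)^2 + D_3/(1+r)^3 + D_4/(1+r)^4 + TV/(1+r)^4
    = 17707.05882 + 18123.69550 + 18550.13540 + 18986.60917 + 369535.67107 = 442903.16996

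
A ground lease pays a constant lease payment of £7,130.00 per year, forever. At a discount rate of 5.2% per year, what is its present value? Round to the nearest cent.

Level perpetuity: PV = C / r = £7,130.00 / 0.052 = £137,115.38

£137115.38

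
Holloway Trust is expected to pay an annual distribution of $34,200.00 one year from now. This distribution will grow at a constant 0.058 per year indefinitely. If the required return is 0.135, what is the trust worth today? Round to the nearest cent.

$444155.84

Growing perpetuity: P = D₁ / (r − g) = $34,200.0000 / (0.135 − 0.058) = $444,155.84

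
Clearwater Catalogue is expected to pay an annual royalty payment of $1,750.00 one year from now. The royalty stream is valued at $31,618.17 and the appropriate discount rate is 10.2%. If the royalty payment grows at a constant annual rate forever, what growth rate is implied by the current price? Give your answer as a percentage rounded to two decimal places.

P = D₁/(r−g) ⇒ g = r − D₁/P = 0.102 − $1,750.00/$31,618.17 = 0.046652

4.67%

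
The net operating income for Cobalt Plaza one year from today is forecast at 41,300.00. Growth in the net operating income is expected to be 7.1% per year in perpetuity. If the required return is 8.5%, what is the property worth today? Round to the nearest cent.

Growing perpetuity: P = D₁ / (r − g) = 41,300.0000 / (0.085 − 0.071) = 2,950,000.00

2950000.00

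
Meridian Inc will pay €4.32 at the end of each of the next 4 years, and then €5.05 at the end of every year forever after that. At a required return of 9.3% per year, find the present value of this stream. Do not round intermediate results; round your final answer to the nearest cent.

€51.95

PV of 4-year annuity: €4.32 × [1 − (1+0.093)^−4] / 0.093 = 13.90392
Perpetuity value at year 4: €5.05 / 0.093 = 54.30108
PV of perpetuity: 54.30108 / (1+0.093)^4 = 38.04765
Total PV = 13.90392 + 38.04765 = 51.95157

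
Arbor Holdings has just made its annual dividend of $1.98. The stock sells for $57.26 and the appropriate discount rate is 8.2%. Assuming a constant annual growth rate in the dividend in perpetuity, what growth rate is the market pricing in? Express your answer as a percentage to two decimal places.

P = D₀(1+g)/(r−g) ⇒ P(r−g) = D₀(1+g) ⇒ g(P+D₀) = P·r − D₀
g = (P·r − D₀)/(P + D₀) = ($57.26×0.082 − $1.98) / ($57.26 + $1.98) = 0.045836

4.58%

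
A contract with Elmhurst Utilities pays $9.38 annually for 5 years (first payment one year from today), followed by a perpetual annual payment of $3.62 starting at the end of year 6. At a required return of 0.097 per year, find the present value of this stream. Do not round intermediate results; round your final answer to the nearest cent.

PV of 5-year annuity: $9.38 × [1 − (1+0.097)^−5] / 0.097 = 35.83178
Perpetuity value at year 5: $3.62 / 0.097 = 37.31959
PV of perpetuity: 37.31959 / (1+0.097)^5 = 23.49112
Total PV = 35.83178 + 23.49112 = 59.32290

$59.32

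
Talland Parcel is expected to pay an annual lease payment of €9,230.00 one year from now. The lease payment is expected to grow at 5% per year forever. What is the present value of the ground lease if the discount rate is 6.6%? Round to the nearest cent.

Growing perpetuity: P = D₁ / (r − g) = €9,230.0000 / (0.066 − 0.05) = €576,875.00

€576875.00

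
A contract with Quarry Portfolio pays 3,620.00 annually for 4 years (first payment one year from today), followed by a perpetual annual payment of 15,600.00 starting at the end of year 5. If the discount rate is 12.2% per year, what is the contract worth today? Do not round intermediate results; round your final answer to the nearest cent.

91634.15

PV of 4-year annuity: 3,620.00 × [1 − (1+0.122)^−4] / 0.122 = 10949.05032
Perpetuity value at year 4: 15,600.00 / 0.122 = 127868.85246
PV of perpetuity: 127868.85246 / (1+0.122)^4 = 80685.09970
Total PV = 10949.05032 + 80685.09970 = 91634.15002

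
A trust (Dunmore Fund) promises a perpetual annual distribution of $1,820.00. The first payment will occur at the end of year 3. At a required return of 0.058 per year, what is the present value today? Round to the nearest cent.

$28033.16

Value at end of year 2: C / r = $1,820.00 / 0.058 = $31,379.3103
Discount to today: PV = $31,379.3103 / (1 + 0.058)^2 = $31,379.3103 / 1.119364 = $28,033.16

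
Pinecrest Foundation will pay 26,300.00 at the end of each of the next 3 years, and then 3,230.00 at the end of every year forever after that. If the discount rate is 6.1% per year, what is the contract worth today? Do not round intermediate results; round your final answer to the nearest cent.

114503.29

PV of 3-year annuity: 26,300.00 × [1 − (1+0.061)^−3] / 0.061 = 70170.34941
Perpetuity value at year 3: 3,230.00 / 0.061 = 52950.81967
PV of perpetuity: 52950.81967 / (1+0.061)^3 = 44332.94026
Total PV = 70170.34941 + 44332.94026 = 114503.28967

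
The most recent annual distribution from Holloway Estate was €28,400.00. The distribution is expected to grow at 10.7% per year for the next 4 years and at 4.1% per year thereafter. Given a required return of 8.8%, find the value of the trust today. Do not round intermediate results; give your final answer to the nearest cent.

€792780.74

D_1 = 31438.80000
D_2 = 34802.75160
D_3 = 38526.64602
D_4 = 42648.99715
Terminal value at year 4: TV = D_4×(1+g_2)/(r−g_2) = 44397.60603/0.047 = 944629.91550
P_0 = D_1/(1+r)^1 + D_2/(1+r)^2 + D_3/(1+r)^3 + D_4/(1+r)^4 + TV/(1+r)^4
    = 28895.95588 + 29400.57276 + 29914.00188 + 30436.39713 + 674133.81733 = 792780.74499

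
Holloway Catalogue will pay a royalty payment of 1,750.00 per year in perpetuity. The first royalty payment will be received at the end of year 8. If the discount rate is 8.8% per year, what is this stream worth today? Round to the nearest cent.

11019.28

Value at end of year 7: C / r = 1,750.00 / 0.088 = 19,886.3636
Discount to today: PV = 19,886.3636 / (1 + 0.088)^7 = 19,886.3636 / 1.804689 = 11,019.28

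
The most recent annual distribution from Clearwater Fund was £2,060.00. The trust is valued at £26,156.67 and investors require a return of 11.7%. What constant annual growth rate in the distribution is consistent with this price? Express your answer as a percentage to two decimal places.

3.55%

P = D₀(1+g)/(r−g) ⇒ P(r−g) = D₀(1+g) ⇒ g(P+D₀) = P·r − D₀
g = (P·r − D₀)/(P + D₀) = (£26,156.67×0.117 − £2,060.00) / (£26,156.67 + £2,060.00) = 0.035452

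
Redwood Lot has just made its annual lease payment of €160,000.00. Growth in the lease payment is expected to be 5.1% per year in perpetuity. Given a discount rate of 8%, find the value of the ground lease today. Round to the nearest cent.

D₁ = D₀ × (1 + g) = €160,000.00 × 1.051 = €168,160.0000
Growing perpetuity: P = D₁ / (r − g) = €168,160.0000 / (0.08 − 0.051) = €5,798,620.69

€5798620.69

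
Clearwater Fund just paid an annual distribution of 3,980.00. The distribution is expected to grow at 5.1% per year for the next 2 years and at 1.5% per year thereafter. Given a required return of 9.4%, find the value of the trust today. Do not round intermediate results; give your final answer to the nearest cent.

54691.50

D_1 = 4182.98000
D_2 = 4396.31198
Terminal value at year 2: TV = D_2×(1+g_2)/(r−g_2) = 4462.25666/0.079 = 56484.26152
P_0 = D_1/(1+r)^1 + D_2/(1+r)^2 + TV/(1+r)^2
    = 3823.56490 + 3673.27853 + 47194.65450 = 54691.49793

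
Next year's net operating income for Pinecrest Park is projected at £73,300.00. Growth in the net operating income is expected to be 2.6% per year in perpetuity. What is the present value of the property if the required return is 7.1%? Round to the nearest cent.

Growing perpetuity: P = D₁ / (r − g) = £73,300.0000 / (0.071 − 0.026) = £1,628,888.89

£1628888.89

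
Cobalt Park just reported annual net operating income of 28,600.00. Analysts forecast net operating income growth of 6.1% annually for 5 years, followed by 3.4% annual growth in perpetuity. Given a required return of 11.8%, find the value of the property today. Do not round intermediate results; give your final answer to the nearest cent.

D_1 = 30344.60000
D_2 = 32195.62060
D_3 = 34159.55346
D_4 = 36243.28622
D_5 = 38454.12668
Terminal value at year 5: TV = D_5×(1+g_2)/(r−g_2) = 39761.56698/0.084 = 473351.98790
P_0 = D_1/(1+r)^1 + D_2/(1+r)^2 + D_3/(1+r)^3 + D_4/(1+r)^4 + D_5/(1+r)^5 + TV/(1+r)^5
    = 27141.86047 + 25758.06257 + 24444.81609 + 23198.52403 + 22015.77281 + 271003.67957 = 393562.71554

393562.72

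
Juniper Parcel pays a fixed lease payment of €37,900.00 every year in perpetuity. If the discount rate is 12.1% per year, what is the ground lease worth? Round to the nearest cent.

Level perpetuity: PV = C / r = €37,900.00 / 0.121 = €313,223.14

€313223.14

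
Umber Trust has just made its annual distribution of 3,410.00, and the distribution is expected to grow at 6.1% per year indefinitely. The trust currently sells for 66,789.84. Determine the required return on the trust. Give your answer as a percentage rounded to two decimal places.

11.52%

D₁ = 3,410.00 × 1.061 = 3,618.0100
P = D₁/(r − g) ⇒ r = D₁/P + g = 3,618.0100/66,789.84 + 0.061 = 0.054170 + 0.061 = 0.115170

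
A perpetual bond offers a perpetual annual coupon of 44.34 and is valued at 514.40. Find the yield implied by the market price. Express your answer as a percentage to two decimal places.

8.62%

P = C/r ⇒ r = C/P = 44.34/514.40 = 0.086198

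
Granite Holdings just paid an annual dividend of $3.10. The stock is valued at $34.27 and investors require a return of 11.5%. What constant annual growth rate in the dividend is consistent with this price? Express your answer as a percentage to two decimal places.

2.25%

P = D₀(1+g)/(r−g) ⇒ P(r−g) = D₀(1+g) ⇒ g(P+D₀) = P·r − D₀
g = (P·r − D₀)/(P + D₀) = ($34.27×0.115 − $3.10) / ($34.27 + $3.10) = 0.022506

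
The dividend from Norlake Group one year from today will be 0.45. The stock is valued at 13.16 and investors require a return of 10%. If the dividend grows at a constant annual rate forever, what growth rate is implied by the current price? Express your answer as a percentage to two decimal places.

6.58%

P = D₁/(r−g) ⇒ g = r − D₁/P = 0.1 − 0.45/13.16 = 0.065805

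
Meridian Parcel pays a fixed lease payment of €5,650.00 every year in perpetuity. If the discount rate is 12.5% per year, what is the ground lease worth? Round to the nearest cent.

€45200.00

Level perpetuity: PV = C / r = €5,650.00 / 0.125 = €45,200.00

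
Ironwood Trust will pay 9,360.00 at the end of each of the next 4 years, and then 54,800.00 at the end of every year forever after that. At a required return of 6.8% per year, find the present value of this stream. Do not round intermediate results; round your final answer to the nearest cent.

PV of 4-year annuity: 9,360.00 × [1 − (1+0.068)^−4] / 0.068 = 31847.97053
Perpetuity value at year 4: 54,800.00 / 0.068 = 805882.35294
PV of perpetuity: 805882.35294 / (1+0.068)^4 = 619422.01267
Total PV = 31847.97053 + 619422.01267 = 651269.98320

651269.98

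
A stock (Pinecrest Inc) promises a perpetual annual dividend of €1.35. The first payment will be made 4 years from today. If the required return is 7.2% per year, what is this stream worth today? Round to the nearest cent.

€15.22

Value at end of year 3: C / r = €1.35 / 0.072 = €18.7500
Discount to today: PV = €18.7500 / (1 + 0.072)^3 = €18.7500 / 1.231925 = €15.22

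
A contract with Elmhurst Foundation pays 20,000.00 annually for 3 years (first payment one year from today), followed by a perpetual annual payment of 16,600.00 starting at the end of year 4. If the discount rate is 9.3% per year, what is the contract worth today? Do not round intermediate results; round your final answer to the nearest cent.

187055.22

PV of 3-year annuity: 20,000.00 × [1 − (1+0.093)^−3] / 0.093 = 50356.43245
Perpetuity value at year 3: 16,600.00 / 0.093 = 178494.62366
PV of perpetuity: 178494.62366 / (1+0.093)^3 = 136698.78473
Total PV = 50356.43245 + 136698.78473 = 187055.21717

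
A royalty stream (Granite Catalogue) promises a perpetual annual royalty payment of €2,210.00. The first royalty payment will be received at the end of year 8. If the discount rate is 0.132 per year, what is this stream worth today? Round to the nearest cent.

Value at end of year 7: C / r = €2,210.00 / 0.132 = €16,742.4242
Discount to today: PV = €16,742.4242 / (1 + 0.132)^7 = €16,742.4242 / 2.381908 = €7,029.00

€7029.00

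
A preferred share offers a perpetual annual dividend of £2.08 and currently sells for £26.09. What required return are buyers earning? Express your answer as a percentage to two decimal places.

7.97%

P = C/r ⇒ r = C/P = £2.08/£26.09 = 0.079724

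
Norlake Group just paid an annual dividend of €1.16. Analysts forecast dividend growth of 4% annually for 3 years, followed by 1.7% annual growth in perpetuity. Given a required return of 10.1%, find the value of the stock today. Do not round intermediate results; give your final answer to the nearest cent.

D_1 = 1.20640
D_2 = 1.25466
D_3 = 1.30484
Terminal value at year 3: TV = D_3×(1+g_2)/(r−g_2) = 1.32702/0.084 = 15.79791
P_0 = D_1/(1+r)^1 + D_2/(1+r)^2 + D_3/(1+r)^3 + TV/(1+r)^3
    = 1.09573 + 1.03502 + 0.97768 + 11.83689 = 14.94533

€14.95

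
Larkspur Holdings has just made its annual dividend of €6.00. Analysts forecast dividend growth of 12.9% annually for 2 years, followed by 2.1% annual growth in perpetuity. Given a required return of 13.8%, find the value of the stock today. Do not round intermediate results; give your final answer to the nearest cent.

D_1 = 6.77400
D_2 = 7.64785
Terminal value at year 2: TV = D_2×(1+g_2)/(r−g_2) = 7.80845/0.117 = 66.73890
P_0 = D_1/(1+r)^1 + D_2/(1+r)^2 + TV/(1+r)^2
    = 5.95255 + 5.90547 + 51.53408 = 63.39210

€63.39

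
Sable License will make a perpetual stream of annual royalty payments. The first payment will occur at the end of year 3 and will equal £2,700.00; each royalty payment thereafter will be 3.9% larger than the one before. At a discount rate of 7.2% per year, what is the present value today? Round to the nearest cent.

Value at end of year 2: C₁ / (r − g) = £2,700.00 / (0.072 − 0.039) = £81,818.1818
Discount to today: PV = £81,818.1818 / (1 + 0.072)^2 = £81,818.1818 / 1.149184 = £71,196.76

£71196.76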